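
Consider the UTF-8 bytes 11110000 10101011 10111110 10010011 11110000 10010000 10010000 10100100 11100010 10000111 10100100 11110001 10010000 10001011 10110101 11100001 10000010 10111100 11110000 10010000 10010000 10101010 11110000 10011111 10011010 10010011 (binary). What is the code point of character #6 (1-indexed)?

U+1042A

Offset 0: leading byte 0xF0 = 11110000 → 4-byte char #1 = F0 AB BE 93.
Offset 4: leading byte 0xF0 = 11110000 → 4-byte char #2 = F0 90 90 A4.
Offset 8: leading byte 0xE2 = 11100010 → 3-byte char #3 = E2 87 A4.
Offset 11: leading byte 0xF1 = 11110001 → 4-byte char #4 = F1 90 8B B5.
Offset 15: leading byte 0xE1 = 11100001 → 3-byte char #5 = E1 82 BC.
Offset 18: leading byte 0xF0 = 11110000 → 4-byte char #6 = F0 90 90 AA.
Leading byte 0xF0 = 11110000 matches 11110xxx → 4-byte sequence.
Byte 1: 0xF0 = 11110000, payload 000 (3 bits).
Byte 2: 0x90 = 10010000 (10xxxxxx ✓), payload 010000.
Byte 3: 0x90 = 10010000 (10xxxxxx ✓), payload 010000.
Byte 4: 0xAA = 10101010 (10xxxxxx ✓), payload 101010.
Concatenate: 000010000010000101010 = 0x1042A (21 bits → U+1042A).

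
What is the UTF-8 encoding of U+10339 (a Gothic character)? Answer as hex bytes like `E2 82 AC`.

U+10339 = 0x10339 = 66361 decimal. In range U+10000–U+10FFFF → 4-byte form: 11110xxx 10xxxxxx 10xxxxxx 10xxxxxx.
Binary (21 bits): 000010000001100111001.
Split 3+6+6+6: 000 | 010000 | 001100 | 111001.
Byte 1: 11110000 = 0xF0.
Byte 2: 10010000 = 0x90.
Byte 3: 10001100 = 0x8C.
Byte 4: 10111001 = 0xB9.

F0 90 8C B9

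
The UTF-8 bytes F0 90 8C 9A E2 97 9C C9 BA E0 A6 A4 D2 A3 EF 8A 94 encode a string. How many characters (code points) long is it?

Byte at offset 0: 0xF0 = 11110000 → 4-byte char (#1). Advance 4.
Byte at offset 4: 0xE2 = 11100010 → 3-byte char (#2). Advance 3.
Byte at offset 7: 0xC9 = 11001001 → 2-byte char (#3). Advance 2.
Byte at offset 9: 0xE0 = 11100000 → 3-byte char (#4). Advance 3.
Byte at offset 12: 0xD2 = 11010010 → 2-byte char (#5). Advance 2.
Byte at offset 14: 0xEF = 11101111 → 3-byte char (#6). Advance 3.
Reached end at offset 17 after 6 code points.

6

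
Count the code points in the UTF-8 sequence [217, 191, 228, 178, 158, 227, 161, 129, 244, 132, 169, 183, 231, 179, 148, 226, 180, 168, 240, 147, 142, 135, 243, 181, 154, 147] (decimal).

Byte at offset 0: 0xD9 = 11011001 → 2-byte char (#1). Advance 2.
Byte at offset 2: 0xE4 = 11100100 → 3-byte char (#2). Advance 3.
Byte at offset 5: 0xE3 = 11100011 → 3-byte char (#3). Advance 3.
Byte at offset 8: 0xF4 = 11110100 → 4-byte char (#4). Advance 4.
Byte at offset 12: 0xE7 = 11100111 → 3-byte char (#5). Advance 3.
Byte at offset 15: 0xE2 = 11100010 → 3-byte char (#6). Advance 3.
Byte at offset 18: 0xF0 = 11110000 → 4-byte char (#7). Advance 4.
Byte at offset 22: 0xF3 = 11110011 → 4-byte char (#8). Advance 4.
Reached end at offset 26 after 8 code points.

8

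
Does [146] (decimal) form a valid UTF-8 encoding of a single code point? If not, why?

invalid (continuation byte with no leading byte)

Byte 0x92 = 10010010 has the form 10xxxxxx — a continuation byte — but there is no preceding leading byte.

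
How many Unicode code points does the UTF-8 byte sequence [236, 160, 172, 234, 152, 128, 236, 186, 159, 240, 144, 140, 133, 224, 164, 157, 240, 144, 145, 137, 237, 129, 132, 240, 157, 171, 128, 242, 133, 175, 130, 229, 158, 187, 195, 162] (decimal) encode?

Byte at offset 0: 0xEC = 11101100 → 3-byte char (#1). Advance 3.
Byte at offset 3: 0xEA = 11101010 → 3-byte char (#2). Advance 3.
Byte at offset 6: 0xEC = 11101100 → 3-byte char (#3). Advance 3.
Byte at offset 9: 0xF0 = 11110000 → 4-byte char (#4). Advance 4.
Byte at offset 13: 0xE0 = 11100000 → 3-byte char (#5). Advance 3.
Byte at offset 16: 0xF0 = 11110000 → 4-byte char (#6). Advance 4.
Byte at offset 20: 0xED = 11101101 → 3-byte char (#7). Advance 3.
Byte at offset 23: 0xF0 = 11110000 → 4-byte char (#8). Advance 4.
Byte at offset 27: 0xF2 = 11110010 → 4-byte char (#9). Advance 4.
Byte at offset 31: 0xE5 = 11100101 → 3-byte char (#10). Advance 3.
Byte at offset 34: 0xC3 = 11000011 → 2-byte char (#11). Advance 2.
Reached end at offset 36 after 11 code points.

11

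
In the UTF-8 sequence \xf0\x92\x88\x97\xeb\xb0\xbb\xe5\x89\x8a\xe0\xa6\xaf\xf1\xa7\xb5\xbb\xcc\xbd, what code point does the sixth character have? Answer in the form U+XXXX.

Offset 0: leading byte 0xF0 = 11110000 → 4-byte char #1 = F0 92 88 97.
Offset 4: leading byte 0xEB = 11101011 → 3-byte char #2 = EB B0 BB.
Offset 7: leading byte 0xE5 = 11100101 → 3-byte char #3 = E5 89 8A.
Offset 10: leading byte 0xE0 = 11100000 → 3-byte char #4 = E0 A6 AF.
Offset 13: leading byte 0xF1 = 11110001 → 4-byte char #5 = F1 A7 B5 BB.
Offset 17: leading byte 0xCC = 11001100 → 2-byte char #6 = CC BD.
Leading byte 0xCC = 11001100 matches 110xxxxx → 2-byte sequence.
Byte 1: 0xCC = 11001100, payload 01100 (5 bits).
Byte 2: 0xBD = 10111101 (10xxxxxx ✓), payload 111101.
Concatenate: 01100111101 = 0x33D (11 bits → U+033D).

U+033D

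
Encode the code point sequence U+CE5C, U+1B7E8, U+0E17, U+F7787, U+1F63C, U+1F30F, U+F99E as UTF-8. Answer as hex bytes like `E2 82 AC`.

U+CE5C: 3-byte form → EC B9 9C.
U+1B7E8: 4-byte form → F0 9B 9F A8.
U+0E17: 3-byte form → E0 B8 97.
U+F7787: 4-byte form → F3 B7 9E 87.
U+1F63C: 4-byte form → F0 9F 98 BC.
U+1F30F: 4-byte form → F0 9F 8C 8F.
U+F99E: 3-byte form → EF A6 9E.
Concatenated (25 bytes): EC B9 9C F0 9B 9F A8 E0 B8 97 F3 B7 9E 87 F0 9F 98 BC F0 9F 8C 8F EF A6 9E.

EC B9 9C F0 9B 9F A8 E0 B8 97 F3 B7 9E 87 F0 9F 98 BC F0 9F 8C 8F EF A6 9E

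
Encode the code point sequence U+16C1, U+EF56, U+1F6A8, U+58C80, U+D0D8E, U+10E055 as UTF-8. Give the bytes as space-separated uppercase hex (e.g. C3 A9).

U+16C1: 3-byte form → E1 9B 81.
U+EF56: 3-byte form → EE BD 96.
U+1F6A8: 4-byte form → F0 9F 9A A8.
U+58C80: 4-byte form → F1 98 B2 80.
U+D0D8E: 4-byte form → F3 90 B6 8E.
U+10E055: 4-byte form → F4 8E 81 95.
Concatenated (22 bytes): E1 9B 81 EE BD 96 F0 9F 9A A8 F1 98 B2 80 F3 90 B6 8E F4 8E 81 95.

E1 9B 81 EE BD 96 F0 9F 9A A8 F1 98 B2 80 F3 90 B6 8E F4 8E 81 95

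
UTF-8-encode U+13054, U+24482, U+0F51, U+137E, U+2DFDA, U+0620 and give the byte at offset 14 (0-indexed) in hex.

0xF0

U+13054 → 4-byte form F0 93 81 94 at offsets 0–3.
U+24482 → 4-byte form F0 A4 92 82 at offsets 4–7.
U+0F51 → 3-byte form E0 BD 91 at offsets 8–10.
U+137E → 3-byte form E1 8D BE at offsets 11–13.
U+2DFDA → 4-byte form F0 AD BF 9A at offsets 14–17.
Offset 14 falls in char 5's range; it's byte 1 of F0 AD BF 9A = 0xF0.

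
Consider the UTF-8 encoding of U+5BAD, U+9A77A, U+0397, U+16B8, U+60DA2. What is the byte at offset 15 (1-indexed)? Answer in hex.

1-indexed offset 15 is 0-indexed offset 14.
U+5BAD → 3-byte form E5 AE AD at offsets 0–2.
U+9A77A → 4-byte form F2 9A 9D BA at offsets 3–6.
U+0397 → 2-byte form CE 97 at offsets 7–8.
U+16B8 → 3-byte form E1 9A B8 at offsets 9–11.
U+60DA2 → 4-byte form F1 A0 B6 A2 at offsets 12–15.
Offset 14 falls in char 5's range; it's byte 3 of F1 A0 B6 A2 = 0xB6.

0xB6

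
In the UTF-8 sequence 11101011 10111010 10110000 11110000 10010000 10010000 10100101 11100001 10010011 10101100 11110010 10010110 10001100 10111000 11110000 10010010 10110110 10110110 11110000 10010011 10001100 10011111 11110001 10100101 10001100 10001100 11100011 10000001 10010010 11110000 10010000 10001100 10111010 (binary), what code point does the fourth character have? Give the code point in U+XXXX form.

Offset 0: leading byte 0xEB = 11101011 → 3-byte char #1 = EB BA B0.
Offset 3: leading byte 0xF0 = 11110000 → 4-byte char #2 = F0 90 90 A5.
Offset 7: leading byte 0xE1 = 11100001 → 3-byte char #3 = E1 93 AC.
Offset 10: leading byte 0xF2 = 11110010 → 4-byte char #4 = F2 96 8C B8.
Leading byte 0xF2 = 11110010 matches 11110xxx → 4-byte sequence.
Byte 1: 0xF2 = 11110010, payload 010 (3 bits).
Byte 2: 0x96 = 10010110 (10xxxxxx ✓), payload 010110.
Byte 3: 0x8C = 10001100 (10xxxxxx ✓), payload 001100.
Byte 4: 0xB8 = 10111000 (10xxxxxx ✓), payload 111000.
Concatenate: 010010110001100111000 = 0x96338 (21 bits → U+96338).

U+96338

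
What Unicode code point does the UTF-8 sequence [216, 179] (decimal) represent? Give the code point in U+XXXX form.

U+0633

Leading byte 0xD8 = 11011000 matches 110xxxxx → 2-byte sequence.
Byte 1: 0xD8 = 11011000, payload 11000 (5 bits).
Byte 2: 0xB3 = 10110011 (10xxxxxx ✓), payload 110011.
Concatenate: 11000110011 = 0x633 (11 bits → U+0633).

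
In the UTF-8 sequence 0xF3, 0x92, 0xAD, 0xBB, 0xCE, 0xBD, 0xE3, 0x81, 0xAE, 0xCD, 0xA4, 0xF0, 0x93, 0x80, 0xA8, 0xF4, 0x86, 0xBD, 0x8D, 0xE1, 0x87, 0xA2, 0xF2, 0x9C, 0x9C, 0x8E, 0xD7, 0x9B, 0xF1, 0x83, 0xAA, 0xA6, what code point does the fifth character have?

U+13028

Offset 0: leading byte 0xF3 = 11110011 → 4-byte char #1 = F3 92 AD BB.
Offset 4: leading byte 0xCE = 11001110 → 2-byte char #2 = CE BD.
Offset 6: leading byte 0xE3 = 11100011 → 3-byte char #3 = E3 81 AE.
Offset 9: leading byte 0xCD = 11001101 → 2-byte char #4 = CD A4.
Offset 11: leading byte 0xF0 = 11110000 → 4-byte char #5 = F0 93 80 A8.
Leading byte 0xF0 = 11110000 matches 11110xxx → 4-byte sequence.
Byte 1: 0xF0 = 11110000, payload 000 (3 bits).
Byte 2: 0x93 = 10010011 (10xxxxxx ✓), payload 010011.
Byte 3: 0x80 = 10000000 (10xxxxxx ✓), payload 000000.
Byte 4: 0xA8 = 10101000 (10xxxxxx ✓), payload 101000.
Concatenate: 000010011000000101000 = 0x13028 (21 bits → U+13028).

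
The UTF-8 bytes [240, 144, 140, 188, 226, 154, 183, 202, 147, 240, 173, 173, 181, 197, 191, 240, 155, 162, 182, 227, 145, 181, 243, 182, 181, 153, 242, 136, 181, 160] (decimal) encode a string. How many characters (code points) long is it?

Byte at offset 0: 0xF0 = 11110000 → 4-byte char (#1). Advance 4.
Byte at offset 4: 0xE2 = 11100010 → 3-byte char (#2). Advance 3.
Byte at offset 7: 0xCA = 11001010 → 2-byte char (#3). Advance 2.
Byte at offset 9: 0xF0 = 11110000 → 4-byte char (#4). Advance 4.
Byte at offset 13: 0xC5 = 11000101 → 2-byte char (#5). Advance 2.
Byte at offset 15: 0xF0 = 11110000 → 4-byte char (#6). Advance 4.
Byte at offset 19: 0xE3 = 11100011 → 3-byte char (#7). Advance 3.
Byte at offset 22: 0xF3 = 11110011 → 4-byte char (#8). Advance 4.
Byte at offset 26: 0xF2 = 11110010 → 4-byte char (#9). Advance 4.
Reached end at offset 30 after 9 code points.

9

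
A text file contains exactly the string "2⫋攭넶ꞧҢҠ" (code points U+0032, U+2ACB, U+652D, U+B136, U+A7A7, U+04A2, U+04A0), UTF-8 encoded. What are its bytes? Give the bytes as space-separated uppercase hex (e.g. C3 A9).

32 E2 AB 8B E6 94 AD EB 84 B6 EA 9E A7 D2 A2 D2 A0

U+0032: 1-byte form → 32.
U+2ACB: 3-byte form → E2 AB 8B.
U+652D: 3-byte form → E6 94 AD.
U+B136: 3-byte form → EB 84 B6.
U+A7A7: 3-byte form → EA 9E A7.
U+04A2: 2-byte form → D2 A2.
U+04A0: 2-byte form → D2 A0.
Concatenated (17 bytes): 32 E2 AB 8B E6 94 AD EB 84 B6 EA 9E A7 D2 A2 D2 A0.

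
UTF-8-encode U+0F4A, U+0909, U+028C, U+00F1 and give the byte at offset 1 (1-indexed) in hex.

1-indexed offset 1 is 0-indexed offset 0.
U+0F4A → 3-byte form E0 BD 8A at offsets 0–2.
Offset 0 falls in char 1's range; it's byte 1 of E0 BD 8A = 0xE0.

0xE0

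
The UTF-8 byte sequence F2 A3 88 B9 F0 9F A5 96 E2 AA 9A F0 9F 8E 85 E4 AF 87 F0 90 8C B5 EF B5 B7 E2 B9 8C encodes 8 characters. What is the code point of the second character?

U+1F956

Offset 0: leading byte 0xF2 = 11110010 → 4-byte char #1 = F2 A3 88 B9.
Offset 4: leading byte 0xF0 = 11110000 → 4-byte char #2 = F0 9F A5 96.
Leading byte 0xF0 = 11110000 matches 11110xxx → 4-byte sequence.
Byte 1: 0xF0 = 11110000, payload 000 (3 bits).
Byte 2: 0x9F = 10011111 (10xxxxxx ✓), payload 011111.
Byte 3: 0xA5 = 10100101 (10xxxxxx ✓), payload 100101.
Byte 4: 0x96 = 10010110 (10xxxxxx ✓), payload 010110.
Concatenate: 000011111100101010110 = 0x1F956 (21 bits → U+1F956).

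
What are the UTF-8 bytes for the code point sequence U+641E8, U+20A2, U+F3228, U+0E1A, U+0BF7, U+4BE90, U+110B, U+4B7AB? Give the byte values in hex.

F1 A4 87 A8 E2 82 A2 F3 B3 88 A8 E0 B8 9A E0 AF B7 F1 8B BA 90 E1 84 8B F1 8B 9E AB

U+641E8: 4-byte form → F1 A4 87 A8.
U+20A2: 3-byte form → E2 82 A2.
U+F3228: 4-byte form → F3 B3 88 A8.
U+0E1A: 3-byte form → E0 B8 9A.
U+0BF7: 3-byte form → E0 AF B7.
U+4BE90: 4-byte form → F1 8B BA 90.
U+110B: 3-byte form → E1 84 8B.
U+4B7AB: 4-byte form → F1 8B 9E AB.
Concatenated (28 bytes): F1 A4 87 A8 E2 82 A2 F3 B3 88 A8 E0 B8 9A E0 AF B7 F1 8B BA 90 E1 84 8B F1 8B 9E AB.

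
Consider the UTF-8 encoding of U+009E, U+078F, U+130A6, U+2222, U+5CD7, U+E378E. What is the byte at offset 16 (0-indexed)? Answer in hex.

0x9E

U+009E → 2-byte form C2 9E at offsets 0–1.
U+078F → 2-byte form DE 8F at offsets 2–3.
U+130A6 → 4-byte form F0 93 82 A6 at offsets 4–7.
U+2222 → 3-byte form E2 88 A2 at offsets 8–10.
U+5CD7 → 3-byte form E5 B3 97 at offsets 11–13.
U+E378E → 4-byte form F3 A3 9E 8E at offsets 14–17.
Offset 16 falls in char 6's range; it's byte 3 of F3 A3 9E 8E = 0x9E.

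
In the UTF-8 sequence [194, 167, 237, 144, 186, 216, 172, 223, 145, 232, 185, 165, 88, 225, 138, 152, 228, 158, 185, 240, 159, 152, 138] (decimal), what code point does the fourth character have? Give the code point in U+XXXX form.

U+07D1

Offset 0: leading byte 0xC2 = 11000010 → 2-byte char #1 = C2 A7.
Offset 2: leading byte 0xED = 11101101 → 3-byte char #2 = ED 90 BA.
Offset 5: leading byte 0xD8 = 11011000 → 2-byte char #3 = D8 AC.
Offset 7: leading byte 0xDF = 11011111 → 2-byte char #4 = DF 91.
Leading byte 0xDF = 11011111 matches 110xxxxx → 2-byte sequence.
Byte 1: 0xDF = 11011111, payload 11111 (5 bits).
Byte 2: 0x91 = 10010001 (10xxxxxx ✓), payload 010001.
Concatenate: 11111010001 = 0x7D1 (11 bits → U+07D1).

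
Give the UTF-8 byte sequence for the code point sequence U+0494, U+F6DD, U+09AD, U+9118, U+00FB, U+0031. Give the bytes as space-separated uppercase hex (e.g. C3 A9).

D2 94 EF 9B 9D E0 A6 AD E9 84 98 C3 BB 31

U+0494: 2-byte form → D2 94.
U+F6DD: 3-byte form → EF 9B 9D.
U+09AD: 3-byte form → E0 A6 AD.
U+9118: 3-byte form → E9 84 98.
U+00FB: 2-byte form → C3 BB.
U+0031: 1-byte form → 31.
Concatenated (14 bytes): D2 94 EF 9B 9D E0 A6 AD E9 84 98 C3 BB 31.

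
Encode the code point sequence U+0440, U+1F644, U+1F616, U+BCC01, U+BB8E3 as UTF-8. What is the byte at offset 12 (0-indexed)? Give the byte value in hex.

0xB0

U+0440 → 2-byte form D1 80 at offsets 0–1.
U+1F644 → 4-byte form F0 9F 99 84 at offsets 2–5.
U+1F616 → 4-byte form F0 9F 98 96 at offsets 6–9.
U+BCC01 → 4-byte form F2 BC B0 81 at offsets 10–13.
Offset 12 falls in char 4's range; it's byte 3 of F2 BC B0 81 = 0xB0.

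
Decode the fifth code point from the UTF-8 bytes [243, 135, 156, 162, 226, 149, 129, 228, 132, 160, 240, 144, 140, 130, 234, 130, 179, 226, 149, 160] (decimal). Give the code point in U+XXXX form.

U+A0B3

Offset 0: leading byte 0xF3 = 11110011 → 4-byte char #1 = F3 87 9C A2.
Offset 4: leading byte 0xE2 = 11100010 → 3-byte char #2 = E2 95 81.
Offset 7: leading byte 0xE4 = 11100100 → 3-byte char #3 = E4 84 A0.
Offset 10: leading byte 0xF0 = 11110000 → 4-byte char #4 = F0 90 8C 82.
Offset 14: leading byte 0xEA = 11101010 → 3-byte char #5 = EA 82 B3.
Leading byte 0xEA = 11101010 matches 1110xxxx → 3-byte sequence.
Byte 1: 0xEA = 11101010, payload 1010 (4 bits).
Byte 2: 0x82 = 10000010 (10xxxxxx ✓), payload 000010.
Byte 3: 0xB3 = 10110011 (10xxxxxx ✓), payload 110011.
Concatenate: 1010000010110011 = 0xA0B3 (16 bits → U+A0B3).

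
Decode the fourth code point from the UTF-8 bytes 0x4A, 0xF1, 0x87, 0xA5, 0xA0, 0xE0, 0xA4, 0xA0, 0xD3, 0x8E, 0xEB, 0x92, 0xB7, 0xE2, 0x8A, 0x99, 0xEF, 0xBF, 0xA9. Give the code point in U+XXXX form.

U+04CE

Offset 0: leading byte 0x4A = 01001010 → 1-byte char #1 = 4A.
Offset 1: leading byte 0xF1 = 11110001 → 4-byte char #2 = F1 87 A5 A0.
Offset 5: leading byte 0xE0 = 11100000 → 3-byte char #3 = E0 A4 A0.
Offset 8: leading byte 0xD3 = 11010011 → 2-byte char #4 = D3 8E.
Leading byte 0xD3 = 11010011 matches 110xxxxx → 2-byte sequence.
Byte 1: 0xD3 = 11010011, payload 10011 (5 bits).
Byte 2: 0x8E = 10001110 (10xxxxxx ✓), payload 001110.
Concatenate: 10011001110 = 0x4CE (11 bits → U+04CE).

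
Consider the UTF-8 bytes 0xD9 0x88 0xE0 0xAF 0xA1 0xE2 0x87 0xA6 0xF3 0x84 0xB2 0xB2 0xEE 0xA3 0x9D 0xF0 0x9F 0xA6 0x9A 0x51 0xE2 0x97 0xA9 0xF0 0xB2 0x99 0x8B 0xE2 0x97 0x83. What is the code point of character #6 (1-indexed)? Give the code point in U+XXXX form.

U+1F99A

Offset 0: leading byte 0xD9 = 11011001 → 2-byte char #1 = D9 88.
Offset 2: leading byte 0xE0 = 11100000 → 3-byte char #2 = E0 AF A1.
Offset 5: leading byte 0xE2 = 11100010 → 3-byte char #3 = E2 87 A6.
Offset 8: leading byte 0xF3 = 11110011 → 4-byte char #4 = F3 84 B2 B2.
Offset 12: leading byte 0xEE = 11101110 → 3-byte char #5 = EE A3 9D.
Offset 15: leading byte 0xF0 = 11110000 → 4-byte char #6 = F0 9F A6 9A.
Leading byte 0xF0 = 11110000 matches 11110xxx → 4-byte sequence.
Byte 1: 0xF0 = 11110000, payload 000 (3 bits).
Byte 2: 0x9F = 10011111 (10xxxxxx ✓), payload 011111.
Byte 3: 0xA6 = 10100110 (10xxxxxx ✓), payload 100110.
Byte 4: 0x9A = 10011010 (10xxxxxx ✓), payload 011010.
Concatenate: 000011111100110011010 = 0x1F99A (21 bits → U+1F99A).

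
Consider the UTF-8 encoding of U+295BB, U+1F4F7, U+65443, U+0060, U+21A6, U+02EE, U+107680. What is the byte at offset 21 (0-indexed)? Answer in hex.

0x80

U+295BB → 4-byte form F0 A9 96 BB at offsets 0–3.
U+1F4F7 → 4-byte form F0 9F 93 B7 at offsets 4–7.
U+65443 → 4-byte form F1 A5 91 83 at offsets 8–11.
U+0060 → 1-byte form 60 at offsets 12–12.
U+21A6 → 3-byte form E2 86 A6 at offsets 13–15.
U+02EE → 2-byte form CB AE at offsets 16–17.
U+107680 → 4-byte form F4 87 9A 80 at offsets 18–21.
Offset 21 falls in char 7's range; it's byte 4 of F4 87 9A 80 = 0x80.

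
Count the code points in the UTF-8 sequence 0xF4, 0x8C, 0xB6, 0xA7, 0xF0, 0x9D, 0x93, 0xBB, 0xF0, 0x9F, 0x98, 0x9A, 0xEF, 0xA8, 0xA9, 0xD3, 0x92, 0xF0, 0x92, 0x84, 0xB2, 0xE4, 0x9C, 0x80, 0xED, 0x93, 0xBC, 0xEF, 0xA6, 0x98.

Byte at offset 0: 0xF4 = 11110100 → 4-byte char (#1). Advance 4.
Byte at offset 4: 0xF0 = 11110000 → 4-byte char (#2). Advance 4.
Byte at offset 8: 0xF0 = 11110000 → 4-byte char (#3). Advance 4.
Byte at offset 12: 0xEF = 11101111 → 3-byte char (#4). Advance 3.
Byte at offset 15: 0xD3 = 11010011 → 2-byte char (#5). Advance 2.
Byte at offset 17: 0xF0 = 11110000 → 4-byte char (#6). Advance 4.
Byte at offset 21: 0xE4 = 11100100 → 3-byte char (#7). Advance 3.
Byte at offset 24: 0xED = 11101101 → 3-byte char (#8). Advance 3.
Byte at offset 27: 0xEF = 11101111 → 3-byte char (#9). Advance 3.
Reached end at offset 30 after 9 code points.

9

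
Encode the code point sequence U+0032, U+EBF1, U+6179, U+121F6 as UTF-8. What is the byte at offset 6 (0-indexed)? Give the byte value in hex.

0xB9

U+0032 → 1-byte form 32 at offsets 0–0.
U+EBF1 → 3-byte form EE AF B1 at offsets 1–3.
U+6179 → 3-byte form E6 85 B9 at offsets 4–6.
Offset 6 falls in char 3's range; it's byte 3 of E6 85 B9 = 0xB9.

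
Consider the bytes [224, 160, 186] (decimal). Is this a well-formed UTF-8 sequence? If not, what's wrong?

valid

Leading byte 0xE0 = 11100000 → 3-byte form.
Continuation bytes 0xA0=10100000, 0xBA=10111010 all match 10xxxxxx.
Decoded value 0x83A is ≥ 0x800 (shortest form) and not a surrogate.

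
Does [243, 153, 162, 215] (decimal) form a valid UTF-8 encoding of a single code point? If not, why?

invalid (non-continuation byte where continuation expected)

Leading byte 0xF3 = 11110011 → 4-byte form.
Byte 4 is 0xD7 = 11010111, which is not 10xxxxxx — expected a continuation byte.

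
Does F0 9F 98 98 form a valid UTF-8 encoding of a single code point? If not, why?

valid

Leading byte 0xF0 = 11110000 → 4-byte form.
Continuation bytes 0x9F=10011111, 0x98=10011000, 0x98=10011000 all match 10xxxxxx.
Decoded value 0x1F618 is ≥ 0x10000 (shortest form) and not a surrogate.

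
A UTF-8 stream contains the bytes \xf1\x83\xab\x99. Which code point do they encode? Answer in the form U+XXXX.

U+43AD9

Leading byte 0xF1 = 11110001 matches 11110xxx → 4-byte sequence.
Byte 1: 0xF1 = 11110001, payload 001 (3 bits).
Byte 2: 0x83 = 10000011 (10xxxxxx ✓), payload 000011.
Byte 3: 0xAB = 10101011 (10xxxxxx ✓), payload 101011.
Byte 4: 0x99 = 10011001 (10xxxxxx ✓), payload 011001.
Concatenate: 001000011101011011001 = 0x43AD9 (21 bits → U+43AD9).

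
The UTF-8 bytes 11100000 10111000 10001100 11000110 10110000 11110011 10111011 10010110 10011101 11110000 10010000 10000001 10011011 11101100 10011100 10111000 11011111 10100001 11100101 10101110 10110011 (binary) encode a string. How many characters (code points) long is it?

Byte at offset 0: 0xE0 = 11100000 → 3-byte char (#1). Advance 3.
Byte at offset 3: 0xC6 = 11000110 → 2-byte char (#2). Advance 2.
Byte at offset 5: 0xF3 = 11110011 → 4-byte char (#3). Advance 4.
Byte at offset 9: 0xF0 = 11110000 → 4-byte char (#4). Advance 4.
Byte at offset 13: 0xEC = 11101100 → 3-byte char (#5). Advance 3.
Byte at offset 16: 0xDF = 11011111 → 2-byte char (#6). Advance 2.
Byte at offset 18: 0xE5 = 11100101 → 3-byte char (#7). Advance 3.
Reached end at offset 21 after 7 code points.

7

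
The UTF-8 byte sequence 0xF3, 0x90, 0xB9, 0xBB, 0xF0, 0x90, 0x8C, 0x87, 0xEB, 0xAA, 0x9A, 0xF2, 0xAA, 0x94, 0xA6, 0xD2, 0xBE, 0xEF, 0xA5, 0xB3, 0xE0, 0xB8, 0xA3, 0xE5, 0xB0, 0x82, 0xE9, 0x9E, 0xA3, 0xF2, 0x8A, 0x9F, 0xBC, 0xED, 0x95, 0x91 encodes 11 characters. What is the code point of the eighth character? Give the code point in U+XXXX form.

U+5C02

Offset 0: leading byte 0xF3 = 11110011 → 4-byte char #1 = F3 90 B9 BB.
Offset 4: leading byte 0xF0 = 11110000 → 4-byte char #2 = F0 90 8C 87.
Offset 8: leading byte 0xEB = 11101011 → 3-byte char #3 = EB AA 9A.
Offset 11: leading byte 0xF2 = 11110010 → 4-byte char #4 = F2 AA 94 A6.
Offset 15: leading byte 0xD2 = 11010010 → 2-byte char #5 = D2 BE.
Offset 17: leading byte 0xEF = 11101111 → 3-byte char #6 = EF A5 B3.
Offset 20: leading byte 0xE0 = 11100000 → 3-byte char #7 = E0 B8 A3.
Offset 23: leading byte 0xE5 = 11100101 → 3-byte char #8 = E5 B0 82.
Leading byte 0xE5 = 11100101 matches 1110xxxx → 3-byte sequence.
Byte 1: 0xE5 = 11100101, payload 0101 (4 bits).
Byte 2: 0xB0 = 10110000 (10xxxxxx ✓), payload 110000.
Byte 3: 0x82 = 10000010 (10xxxxxx ✓), payload 000010.
Concatenate: 0101110000000010 = 0x5C02 (16 bits → U+5C02).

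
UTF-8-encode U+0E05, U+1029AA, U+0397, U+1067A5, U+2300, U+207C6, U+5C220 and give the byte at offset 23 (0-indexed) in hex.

0xA0

U+0E05 → 3-byte form E0 B8 85 at offsets 0–2.
U+1029AA → 4-byte form F4 82 A6 AA at offsets 3–6.
U+0397 → 2-byte form CE 97 at offsets 7–8.
U+1067A5 → 4-byte form F4 86 9E A5 at offsets 9–12.
U+2300 → 3-byte form E2 8C 80 at offsets 13–15.
U+207C6 → 4-byte form F0 A0 9F 86 at offsets 16–19.
U+5C220 → 4-byte form F1 9C 88 A0 at offsets 20–23.
Offset 23 falls in char 7's range; it's byte 4 of F1 9C 88 A0 = 0xA0.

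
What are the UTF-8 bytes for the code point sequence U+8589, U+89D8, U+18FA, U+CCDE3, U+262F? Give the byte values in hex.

E8 96 89 E8 A7 98 E1 A3 BA F3 8C B7 A3 E2 98 AF

U+8589: 3-byte form → E8 96 89.
U+89D8: 3-byte form → E8 A7 98.
U+18FA: 3-byte form → E1 A3 BA.
U+CCDE3: 4-byte form → F3 8C B7 A3.
U+262F: 3-byte form → E2 98 AF.
Concatenated (16 bytes): E8 96 89 E8 A7 98 E1 A3 BA F3 8C B7 A3 E2 98 AF.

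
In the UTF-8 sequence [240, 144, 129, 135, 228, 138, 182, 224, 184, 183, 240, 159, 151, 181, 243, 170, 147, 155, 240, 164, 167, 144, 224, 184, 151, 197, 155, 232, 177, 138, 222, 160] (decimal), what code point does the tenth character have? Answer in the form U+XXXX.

U+07A0

Offset 0: leading byte 0xF0 = 11110000 → 4-byte char #1 = F0 90 81 87.
Offset 4: leading byte 0xE4 = 11100100 → 3-byte char #2 = E4 8A B6.
Offset 7: leading byte 0xE0 = 11100000 → 3-byte char #3 = E0 B8 B7.
Offset 10: leading byte 0xF0 = 11110000 → 4-byte char #4 = F0 9F 97 B5.
Offset 14: leading byte 0xF3 = 11110011 → 4-byte char #5 = F3 AA 93 9B.
Offset 18: leading byte 0xF0 = 11110000 → 4-byte char #6 = F0 A4 A7 90.
Offset 22: leading byte 0xE0 = 11100000 → 3-byte char #7 = E0 B8 97.
Offset 25: leading byte 0xC5 = 11000101 → 2-byte char #8 = C5 9B.
Offset 27: leading byte 0xE8 = 11101000 → 3-byte char #9 = E8 B1 8A.
Offset 30: leading byte 0xDE = 11011110 → 2-byte char #10 = DE A0.
Leading byte 0xDE = 11011110 matches 110xxxxx → 2-byte sequence.
Byte 1: 0xDE = 11011110, payload 11110 (5 bits).
Byte 2: 0xA0 = 10100000 (10xxxxxx ✓), payload 100000.
Concatenate: 11110100000 = 0x7A0 (11 bits → U+07A0).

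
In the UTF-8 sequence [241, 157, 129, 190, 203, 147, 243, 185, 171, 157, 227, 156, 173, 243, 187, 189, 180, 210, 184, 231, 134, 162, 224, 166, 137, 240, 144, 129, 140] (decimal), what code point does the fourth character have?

U+372D

Offset 0: leading byte 0xF1 = 11110001 → 4-byte char #1 = F1 9D 81 BE.
Offset 4: leading byte 0xCB = 11001011 → 2-byte char #2 = CB 93.
Offset 6: leading byte 0xF3 = 11110011 → 4-byte char #3 = F3 B9 AB 9D.
Offset 10: leading byte 0xE3 = 11100011 → 3-byte char #4 = E3 9C AD.
Leading byte 0xE3 = 11100011 matches 1110xxxx → 3-byte sequence.
Byte 1: 0xE3 = 11100011, payload 0011 (4 bits).
Byte 2: 0x9C = 10011100 (10xxxxxx ✓), payload 011100.
Byte 3: 0xAD = 10101101 (10xxxxxx ✓), payload 101101.
Concatenate: 0011011100101101 = 0x372D (16 bits → U+372D).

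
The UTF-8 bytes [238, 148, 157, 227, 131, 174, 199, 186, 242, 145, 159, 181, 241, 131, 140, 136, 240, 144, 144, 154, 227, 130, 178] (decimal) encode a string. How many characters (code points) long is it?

7

Byte at offset 0: 0xEE = 11101110 → 3-byte char (#1). Advance 3.
Byte at offset 3: 0xE3 = 11100011 → 3-byte char (#2). Advance 3.
Byte at offset 6: 0xC7 = 11000111 → 2-byte char (#3). Advance 2.
Byte at offset 8: 0xF2 = 11110010 → 4-byte char (#4). Advance 4.
Byte at offset 12: 0xF1 = 11110001 → 4-byte char (#5). Advance 4.
Byte at offset 16: 0xF0 = 11110000 → 4-byte char (#6). Advance 4.
Byte at offset 20: 0xE3 = 11100011 → 3-byte char (#7). Advance 3.
Reached end at offset 23 after 7 code points.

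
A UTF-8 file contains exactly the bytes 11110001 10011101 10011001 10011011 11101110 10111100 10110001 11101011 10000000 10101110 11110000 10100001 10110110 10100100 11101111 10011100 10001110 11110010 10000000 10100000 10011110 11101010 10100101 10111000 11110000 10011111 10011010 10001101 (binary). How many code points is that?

8

Byte at offset 0: 0xF1 = 11110001 → 4-byte char (#1). Advance 4.
Byte at offset 4: 0xEE = 11101110 → 3-byte char (#2). Advance 3.
Byte at offset 7: 0xEB = 11101011 → 3-byte char (#3). Advance 3.
Byte at offset 10: 0xF0 = 11110000 → 4-byte char (#4). Advance 4.
Byte at offset 14: 0xEF = 11101111 → 3-byte char (#5). Advance 3.
Byte at offset 17: 0xF2 = 11110010 → 4-byte char (#6). Advance 4.
Byte at offset 21: 0xEA = 11101010 → 3-byte char (#7). Advance 3.
Byte at offset 24: 0xF0 = 11110000 → 4-byte char (#8). Advance 4.
Reached end at offset 28 after 8 code points.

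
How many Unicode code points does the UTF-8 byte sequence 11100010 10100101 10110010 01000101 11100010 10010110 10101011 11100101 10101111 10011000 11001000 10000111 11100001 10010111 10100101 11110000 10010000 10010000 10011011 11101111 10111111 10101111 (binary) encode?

Byte at offset 0: 0xE2 = 11100010 → 3-byte char (#1). Advance 3.
Byte at offset 3: 0x45 = 01000101 → 1-byte char (#2). Advance 1.
Byte at offset 4: 0xE2 = 11100010 → 3-byte char (#3). Advance 3.
Byte at offset 7: 0xE5 = 11100101 → 3-byte char (#4). Advance 3.
Byte at offset 10: 0xC8 = 11001000 → 2-byte char (#5). Advance 2.
Byte at offset 12: 0xE1 = 11100001 → 3-byte char (#6). Advance 3.
Byte at offset 15: 0xF0 = 11110000 → 4-byte char (#7). Advance 4.
Byte at offset 19: 0xEF = 11101111 → 3-byte char (#8). Advance 3.
Reached end at offset 22 after 8 code points.

8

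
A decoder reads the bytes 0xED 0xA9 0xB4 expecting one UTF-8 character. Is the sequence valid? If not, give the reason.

Structurally a 3-byte sequence; payload = 0xDA74.
But 0xDA74 is in U+D800–U+DFFF, the surrogate range. Surrogates are not Unicode scalar values and are forbidden in UTF-8.

invalid (encodes a surrogate (U+D800–U+DFFF))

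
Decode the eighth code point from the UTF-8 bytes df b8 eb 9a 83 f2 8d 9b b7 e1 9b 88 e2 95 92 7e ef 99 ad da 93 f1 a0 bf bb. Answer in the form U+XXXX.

U+0693

Offset 0: leading byte 0xDF = 11011111 → 2-byte char #1 = DF B8.
Offset 2: leading byte 0xEB = 11101011 → 3-byte char #2 = EB 9A 83.
Offset 5: leading byte 0xF2 = 11110010 → 4-byte char #3 = F2 8D 9B B7.
Offset 9: leading byte 0xE1 = 11100001 → 3-byte char #4 = E1 9B 88.
Offset 12: leading byte 0xE2 = 11100010 → 3-byte char #5 = E2 95 92.
Offset 15: leading byte 0x7E = 01111110 → 1-byte char #6 = 7E.
Offset 16: leading byte 0xEF = 11101111 → 3-byte char #7 = EF 99 AD.
Offset 19: leading byte 0xDA = 11011010 → 2-byte char #8 = DA 93.
Leading byte 0xDA = 11011010 matches 110xxxxx → 2-byte sequence.
Byte 1: 0xDA = 11011010, payload 11010 (5 bits).
Byte 2: 0x93 = 10010011 (10xxxxxx ✓), payload 010011.
Concatenate: 11010010011 = 0x693 (11 bits → U+0693).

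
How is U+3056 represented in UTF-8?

U+3056 = 0x3056 = 12374 decimal. In range U+0800–U+FFFF → 3-byte form: 1110xxxx 10xxxxxx 10xxxxxx.
Binary (16 bits): 0011000001010110.
Split 4+6+6: 0011 | 000001 | 010110.
Byte 1: 11100011 = 0xE3.
Byte 2: 10000001 = 0x81.
Byte 3: 10010110 = 0x96.

E3 81 96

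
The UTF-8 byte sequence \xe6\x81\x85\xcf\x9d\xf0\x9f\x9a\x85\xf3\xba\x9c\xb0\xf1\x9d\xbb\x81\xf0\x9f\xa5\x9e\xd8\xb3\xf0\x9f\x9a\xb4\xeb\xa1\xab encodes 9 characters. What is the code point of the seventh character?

Offset 0: leading byte 0xE6 = 11100110 → 3-byte char #1 = E6 81 85.
Offset 3: leading byte 0xCF = 11001111 → 2-byte char #2 = CF 9D.
Offset 5: leading byte 0xF0 = 11110000 → 4-byte char #3 = F0 9F 9A 85.
Offset 9: leading byte 0xF3 = 11110011 → 4-byte char #4 = F3 BA 9C B0.
Offset 13: leading byte 0xF1 = 11110001 → 4-byte char #5 = F1 9D BB 81.
Offset 17: leading byte 0xF0 = 11110000 → 4-byte char #6 = F0 9F A5 9E.
Offset 21: leading byte 0xD8 = 11011000 → 2-byte char #7 = D8 B3.
Leading byte 0xD8 = 11011000 matches 110xxxxx → 2-byte sequence.
Byte 1: 0xD8 = 11011000, payload 11000 (5 bits).
Byte 2: 0xB3 = 10110011 (10xxxxxx ✓), payload 110011.
Concatenate: 11000110011 = 0x633 (11 bits → U+0633).

U+0633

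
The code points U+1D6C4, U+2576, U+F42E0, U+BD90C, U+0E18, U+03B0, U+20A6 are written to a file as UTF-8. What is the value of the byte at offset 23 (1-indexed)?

0xA6

1-indexed offset 23 is 0-indexed offset 22.
U+1D6C4 → 4-byte form F0 9D 9B 84 at offsets 0–3.
U+2576 → 3-byte form E2 95 B6 at offsets 4–6.
U+F42E0 → 4-byte form F3 B4 8B A0 at offsets 7–10.
U+BD90C → 4-byte form F2 BD A4 8C at offsets 11–14.
U+0E18 → 3-byte form E0 B8 98 at offsets 15–17.
U+03B0 → 2-byte form CE B0 at offsets 18–19.
U+20A6 → 3-byte form E2 82 A6 at offsets 20–22.
Offset 22 falls in char 7's range; it's byte 3 of E2 82 A6 = 0xA6.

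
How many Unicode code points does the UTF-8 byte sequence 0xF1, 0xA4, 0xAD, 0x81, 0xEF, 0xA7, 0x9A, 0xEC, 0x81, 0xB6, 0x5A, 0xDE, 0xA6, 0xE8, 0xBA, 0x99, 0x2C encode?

Byte at offset 0: 0xF1 = 11110001 → 4-byte char (#1). Advance 4.
Byte at offset 4: 0xEF = 11101111 → 3-byte char (#2). Advance 3.
Byte at offset 7: 0xEC = 11101100 → 3-byte char (#3). Advance 3.
Byte at offset 10: 0x5A = 01011010 → 1-byte char (#4). Advance 1.
Byte at offset 11: 0xDE = 11011110 → 2-byte char (#5). Advance 2.
Byte at offset 13: 0xE8 = 11101000 → 3-byte char (#6). Advance 3.
Byte at offset 16: 0x2C = 00101100 → 1-byte char (#7). Advance 1.
Reached end at offset 17 after 7 code points.

7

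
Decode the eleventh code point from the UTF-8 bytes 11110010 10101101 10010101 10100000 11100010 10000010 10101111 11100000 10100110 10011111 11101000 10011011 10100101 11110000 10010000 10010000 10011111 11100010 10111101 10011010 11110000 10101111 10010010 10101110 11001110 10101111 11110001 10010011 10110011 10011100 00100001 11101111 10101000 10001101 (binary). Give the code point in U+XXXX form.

Offset 0: leading byte 0xF2 = 11110010 → 4-byte char #1 = F2 AD 95 A0.
Offset 4: leading byte 0xE2 = 11100010 → 3-byte char #2 = E2 82 AF.
Offset 7: leading byte 0xE0 = 11100000 → 3-byte char #3 = E0 A6 9F.
Offset 10: leading byte 0xE8 = 11101000 → 3-byte char #4 = E8 9B A5.
Offset 13: leading byte 0xF0 = 11110000 → 4-byte char #5 = F0 90 90 9F.
Offset 17: leading byte 0xE2 = 11100010 → 3-byte char #6 = E2 BD 9A.
Offset 20: leading byte 0xF0 = 11110000 → 4-byte char #7 = F0 AF 92 AE.
Offset 24: leading byte 0xCE = 11001110 → 2-byte char #8 = CE AF.
Offset 26: leading byte 0xF1 = 11110001 → 4-byte char #9 = F1 93 B3 9C.
Offset 30: leading byte 0x21 = 00100001 → 1-byte char #10 = 21.
Offset 31: leading byte 0xEF = 11101111 → 3-byte char #11 = EF A8 8D.
Leading byte 0xEF = 11101111 matches 1110xxxx → 3-byte sequence.
Byte 1: 0xEF = 11101111, payload 1111 (4 bits).
Byte 2: 0xA8 = 10101000 (10xxxxxx ✓), payload 101000.
Byte 3: 0x8D = 10001101 (10xxxxxx ✓), payload 001101.
Concatenate: 1111101000001101 = 0xFA0D (16 bits → U+FA0D).

U+FA0D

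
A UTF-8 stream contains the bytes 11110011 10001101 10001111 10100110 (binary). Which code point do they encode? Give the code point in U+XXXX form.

U+CD3E6

Leading byte 0xF3 = 11110011 matches 11110xxx → 4-byte sequence.
Byte 1: 0xF3 = 11110011, payload 011 (3 bits).
Byte 2: 0x8D = 10001101 (10xxxxxx ✓), payload 001101.
Byte 3: 0x8F = 10001111 (10xxxxxx ✓), payload 001111.
Byte 4: 0xA6 = 10100110 (10xxxxxx ✓), payload 100110.
Concatenate: 011001101001111100110 = 0xCD3E6 (21 bits → U+CD3E6).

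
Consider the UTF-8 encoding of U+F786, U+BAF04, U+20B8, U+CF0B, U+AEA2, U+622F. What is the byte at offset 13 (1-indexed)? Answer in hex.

1-indexed offset 13 is 0-indexed offset 12.
U+F786 → 3-byte form EF 9E 86 at offsets 0–2.
U+BAF04 → 4-byte form F2 BA BC 84 at offsets 3–6.
U+20B8 → 3-byte form E2 82 B8 at offsets 7–9.
U+CF0B → 3-byte form EC BC 8B at offsets 10–12.
Offset 12 falls in char 4's range; it's byte 3 of EC BC 8B = 0x8B.

0x8B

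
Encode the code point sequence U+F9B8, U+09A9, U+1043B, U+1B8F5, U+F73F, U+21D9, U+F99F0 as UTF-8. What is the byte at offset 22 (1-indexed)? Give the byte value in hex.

1-indexed offset 22 is 0-indexed offset 21.
U+F9B8 → 3-byte form EF A6 B8 at offsets 0–2.
U+09A9 → 3-byte form E0 A6 A9 at offsets 3–5.
U+1043B → 4-byte form F0 90 90 BB at offsets 6–9.
U+1B8F5 → 4-byte form F0 9B A3 B5 at offsets 10–13.
U+F73F → 3-byte form EF 9C BF at offsets 14–16.
U+21D9 → 3-byte form E2 87 99 at offsets 17–19.
U+F99F0 → 4-byte form F3 B9 A7 B0 at offsets 20–23.
Offset 21 falls in char 7's range; it's byte 2 of F3 B9 A7 B0 = 0xB9.

0xB9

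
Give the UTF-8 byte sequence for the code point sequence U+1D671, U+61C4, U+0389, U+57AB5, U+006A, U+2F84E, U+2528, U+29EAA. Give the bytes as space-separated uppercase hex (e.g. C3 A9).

U+1D671: 4-byte form → F0 9D 99 B1.
U+61C4: 3-byte form → E6 87 84.
U+0389: 2-byte form → CE 89.
U+57AB5: 4-byte form → F1 97 AA B5.
U+006A: 1-byte form → 6A.
U+2F84E: 4-byte form → F0 AF A1 8E.
U+2528: 3-byte form → E2 94 A8.
U+29EAA: 4-byte form → F0 A9 BA AA.
Concatenated (25 bytes): F0 9D 99 B1 E6 87 84 CE 89 F1 97 AA B5 6A F0 AF A1 8E E2 94 A8 F0 A9 BA AA.

F0 9D 99 B1 E6 87 84 CE 89 F1 97 AA B5 6A F0 AF A1 8E E2 94 A8 F0 A9 BA AA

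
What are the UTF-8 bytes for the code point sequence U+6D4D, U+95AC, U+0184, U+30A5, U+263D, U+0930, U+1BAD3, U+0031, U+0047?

E6 B5 8D E9 96 AC C6 84 E3 82 A5 E2 98 BD E0 A4 B0 F0 9B AB 93 31 47

U+6D4D: 3-byte form → E6 B5 8D.
U+95AC: 3-byte form → E9 96 AC.
U+0184: 2-byte form → C6 84.
U+30A5: 3-byte form → E3 82 A5.
U+263D: 3-byte form → E2 98 BD.
U+0930: 3-byte form → E0 A4 B0.
U+1BAD3: 4-byte form → F0 9B AB 93.
U+0031: 1-byte form → 31.
U+0047: 1-byte form → 47.
Concatenated (23 bytes): E6 B5 8D E9 96 AC C6 84 E3 82 A5 E2 98 BD E0 A4 B0 F0 9B AB 93 31 47.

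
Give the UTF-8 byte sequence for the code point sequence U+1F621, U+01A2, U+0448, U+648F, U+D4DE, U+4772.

U+1F621: 4-byte form → F0 9F 98 A1.
U+01A2: 2-byte form → C6 A2.
U+0448: 2-byte form → D1 88.
U+648F: 3-byte form → E6 92 8F.
U+D4DE: 3-byte form → ED 93 9E.
U+4772: 3-byte form → E4 9D B2.
Concatenated (17 bytes): F0 9F 98 A1 C6 A2 D1 88 E6 92 8F ED 93 9E E4 9D B2.

F0 9F 98 A1 C6 A2 D1 88 E6 92 8F ED 93 9E E4 9D B2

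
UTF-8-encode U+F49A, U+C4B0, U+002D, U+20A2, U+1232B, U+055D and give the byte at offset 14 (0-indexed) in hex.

0xD5

U+F49A → 3-byte form EF 92 9A at offsets 0–2.
U+C4B0 → 3-byte form EC 92 B0 at offsets 3–5.
U+002D → 1-byte form 2D at offsets 6–6.
U+20A2 → 3-byte form E2 82 A2 at offsets 7–9.
U+1232B → 4-byte form F0 92 8C AB at offsets 10–13.
U+055D → 2-byte form D5 9D at offsets 14–15.
Offset 14 falls in char 6's range; it's byte 1 of D5 9D = 0xD5.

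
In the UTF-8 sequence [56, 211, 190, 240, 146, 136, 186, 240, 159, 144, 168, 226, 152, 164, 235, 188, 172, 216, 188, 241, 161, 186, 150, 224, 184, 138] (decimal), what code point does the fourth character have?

U+1F428

Offset 0: leading byte 0x38 = 00111000 → 1-byte char #1 = 38.
Offset 1: leading byte 0xD3 = 11010011 → 2-byte char #2 = D3 BE.
Offset 3: leading byte 0xF0 = 11110000 → 4-byte char #3 = F0 92 88 BA.
Offset 7: leading byte 0xF0 = 11110000 → 4-byte char #4 = F0 9F 90 A8.
Leading byte 0xF0 = 11110000 matches 11110xxx → 4-byte sequence.
Byte 1: 0xF0 = 11110000, payload 000 (3 bits).
Byte 2: 0x9F = 10011111 (10xxxxxx ✓), payload 011111.
Byte 3: 0x90 = 10010000 (10xxxxxx ✓), payload 010000.
Byte 4: 0xA8 = 10101000 (10xxxxxx ✓), payload 101000.
Concatenate: 000011111010000101000 = 0x1F428 (21 bits → U+1F428).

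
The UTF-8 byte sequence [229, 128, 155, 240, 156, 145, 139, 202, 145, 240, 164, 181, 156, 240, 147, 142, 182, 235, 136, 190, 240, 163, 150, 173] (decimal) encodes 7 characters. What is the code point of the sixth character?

U+B23E

Offset 0: leading byte 0xE5 = 11100101 → 3-byte char #1 = E5 80 9B.
Offset 3: leading byte 0xF0 = 11110000 → 4-byte char #2 = F0 9C 91 8B.
Offset 7: leading byte 0xCA = 11001010 → 2-byte char #3 = CA 91.
Offset 9: leading byte 0xF0 = 11110000 → 4-byte char #4 = F0 A4 B5 9C.
Offset 13: leading byte 0xF0 = 11110000 → 4-byte char #5 = F0 93 8E B6.
Offset 17: leading byte 0xEB = 11101011 → 3-byte char #6 = EB 88 BE.
Leading byte 0xEB = 11101011 matches 1110xxxx → 3-byte sequence.
Byte 1: 0xEB = 11101011, payload 1011 (4 bits).
Byte 2: 0x88 = 10001000 (10xxxxxx ✓), payload 001000.
Byte 3: 0xBE = 10111110 (10xxxxxx ✓), payload 111110.
Concatenate: 1011001000111110 = 0xB23E (16 bits → U+B23E).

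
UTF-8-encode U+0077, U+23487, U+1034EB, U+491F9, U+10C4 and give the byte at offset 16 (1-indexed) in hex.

0x84

1-indexed offset 16 is 0-indexed offset 15.
U+0077 → 1-byte form 77 at offsets 0–0.
U+23487 → 4-byte form F0 A3 92 87 at offsets 1–4.
U+1034EB → 4-byte form F4 83 93 AB at offsets 5–8.
U+491F9 → 4-byte form F1 89 87 B9 at offsets 9–12.
U+10C4 → 3-byte form E1 83 84 at offsets 13–15.
Offset 15 falls in char 5's range; it's byte 3 of E1 83 84 = 0x84.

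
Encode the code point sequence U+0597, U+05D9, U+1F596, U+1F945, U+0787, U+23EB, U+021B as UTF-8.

D6 97 D7 99 F0 9F 96 96 F0 9F A5 85 DE 87 E2 8F AB C8 9B

U+0597: 2-byte form → D6 97.
U+05D9: 2-byte form → D7 99.
U+1F596: 4-byte form → F0 9F 96 96.
U+1F945: 4-byte form → F0 9F A5 85.
U+0787: 2-byte form → DE 87.
U+23EB: 3-byte form → E2 8F AB.
U+021B: 2-byte form → C8 9B.
Concatenated (19 bytes): D6 97 D7 99 F0 9F 96 96 F0 9F A5 85 DE 87 E2 8F AB C8 9B.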